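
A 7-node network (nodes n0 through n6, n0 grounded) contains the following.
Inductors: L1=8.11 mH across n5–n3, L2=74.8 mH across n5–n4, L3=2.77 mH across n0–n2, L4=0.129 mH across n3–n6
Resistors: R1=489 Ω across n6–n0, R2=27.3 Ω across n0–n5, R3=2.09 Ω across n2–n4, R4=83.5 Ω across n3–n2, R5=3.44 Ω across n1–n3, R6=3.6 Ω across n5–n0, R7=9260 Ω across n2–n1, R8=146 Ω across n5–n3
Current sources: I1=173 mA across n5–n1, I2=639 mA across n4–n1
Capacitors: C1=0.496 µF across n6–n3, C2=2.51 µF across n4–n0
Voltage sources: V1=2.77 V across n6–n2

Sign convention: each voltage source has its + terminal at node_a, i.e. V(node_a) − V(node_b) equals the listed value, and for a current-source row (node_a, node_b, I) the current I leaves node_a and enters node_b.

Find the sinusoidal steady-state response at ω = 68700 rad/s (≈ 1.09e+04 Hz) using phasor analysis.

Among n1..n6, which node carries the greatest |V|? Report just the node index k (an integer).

1

Apply KCL at each of the 6 non-ground nodes and solve the resulting linear system.
Node n1: branches {I1, I2, R5, R7} → V_1 = 8.832+8.134j
Node n2: branches {R3, R4, L3, R7, V1} → V_2 = 1.365-0.7115j
Node n3: branches {L1, C1, R4, R5, L4, R8} → V_3 = 6.042+8.137j
Node n4: branches {L2, R3, I2, C2} → V_4 = -0.2008-0.6390j
Node n5: branches {L1, L2, I1, R2, R6, R8} → V_5 = -0.3655+0.1376j
Node n6: branches {R1, C1, L4, V1} → V_6 = 4.135-0.7115j
Source currents: i(V1)=0.6885-0.1488j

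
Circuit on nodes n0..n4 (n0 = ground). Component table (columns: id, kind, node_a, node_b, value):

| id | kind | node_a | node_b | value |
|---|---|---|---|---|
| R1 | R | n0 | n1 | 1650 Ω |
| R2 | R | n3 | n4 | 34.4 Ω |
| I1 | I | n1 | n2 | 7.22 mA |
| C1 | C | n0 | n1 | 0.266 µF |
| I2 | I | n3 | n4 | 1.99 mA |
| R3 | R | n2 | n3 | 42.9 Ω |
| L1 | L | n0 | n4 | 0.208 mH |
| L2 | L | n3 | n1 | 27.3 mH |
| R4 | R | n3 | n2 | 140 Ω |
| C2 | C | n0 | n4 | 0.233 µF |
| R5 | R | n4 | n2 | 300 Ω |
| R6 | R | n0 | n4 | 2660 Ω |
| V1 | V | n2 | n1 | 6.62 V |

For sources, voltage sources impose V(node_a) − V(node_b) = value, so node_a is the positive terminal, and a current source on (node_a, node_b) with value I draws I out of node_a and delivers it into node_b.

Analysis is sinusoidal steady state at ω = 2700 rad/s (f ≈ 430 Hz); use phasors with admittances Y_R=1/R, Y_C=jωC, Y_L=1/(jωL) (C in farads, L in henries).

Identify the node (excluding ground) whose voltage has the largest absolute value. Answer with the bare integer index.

1

MNA unknowns: 4 node voltages V₁..V_4 plus 1 source current (V1)
R1: Y=0.0006061+0.000j on G[0,1]
R2: Y=0.02907+0.000j on G[3,4]
I1: z[1]−=0.00722, z[2]+=0.00722
C1: Y=0.000+0.0007182j on G[0,1]
I2: z[3]−=0.00199, z[4]+=0.00199
R3: Y=0.02331+0.000j on G[2,3]
L1: Y=0.000-1.781j on G[0,4]
L2: Y=0.000-0.01357j on G[3,1]
R4: Y=0.007143+0.000j on G[3,2]
C2: Y=0.000+0.0006291j on G[0,4]
R5: Y=0.003333+0.000j on G[4,2]
R6: Y=0.0003759+0.000j on G[0,4]
V1: row V2−V1=6.62, i_V1 at 2,1
solve → V1=-5.770-1.778j, V2=0.8502-1.778j, V3=-0.09285+0.3849j, V4=-0.002933+0.001248j
aux → i_V1=-0.02434+0.07180j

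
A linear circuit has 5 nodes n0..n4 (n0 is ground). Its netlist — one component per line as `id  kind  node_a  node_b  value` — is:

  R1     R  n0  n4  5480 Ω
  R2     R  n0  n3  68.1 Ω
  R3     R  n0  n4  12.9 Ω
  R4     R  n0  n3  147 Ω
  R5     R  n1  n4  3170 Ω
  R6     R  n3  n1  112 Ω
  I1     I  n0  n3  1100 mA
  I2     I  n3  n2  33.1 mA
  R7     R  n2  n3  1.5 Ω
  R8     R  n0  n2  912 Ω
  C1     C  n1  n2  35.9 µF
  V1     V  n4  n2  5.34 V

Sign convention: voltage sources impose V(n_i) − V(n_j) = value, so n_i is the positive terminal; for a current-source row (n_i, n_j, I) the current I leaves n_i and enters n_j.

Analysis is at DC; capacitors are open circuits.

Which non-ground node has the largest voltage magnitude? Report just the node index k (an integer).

4

Apply KCL at each of the 4 non-ground nodes and solve the resulting linear system.
Node n1: branches {R5, R6, C1} → V_1 = 8.027
Node n2: branches {I2, R7, R8, C1, V1} → V_2 = 6.542
Node n3: branches {R2, R4, R6, I1, I2, R7} → V_3 = 7.890
Node n4: branches {R1, R3, R5, V1} → V_4 = 11.88
Source currents: i(V1)=-0.9245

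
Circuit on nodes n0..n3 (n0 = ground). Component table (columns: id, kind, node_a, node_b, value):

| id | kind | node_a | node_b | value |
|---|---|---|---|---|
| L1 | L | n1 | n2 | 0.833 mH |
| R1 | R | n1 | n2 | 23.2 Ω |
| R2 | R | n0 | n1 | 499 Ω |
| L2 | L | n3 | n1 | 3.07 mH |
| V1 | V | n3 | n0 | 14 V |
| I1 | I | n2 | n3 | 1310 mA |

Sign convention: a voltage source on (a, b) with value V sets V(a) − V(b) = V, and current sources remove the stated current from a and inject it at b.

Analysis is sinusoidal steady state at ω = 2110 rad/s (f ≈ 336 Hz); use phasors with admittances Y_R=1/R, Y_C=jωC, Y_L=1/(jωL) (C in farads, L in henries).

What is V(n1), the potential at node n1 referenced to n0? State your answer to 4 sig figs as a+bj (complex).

Element admittances at ω=2110 rad/s:
  Y(L1) = 0.000-0.5689j S between n1,n2
  Y(R1) = 0.04310+0.000j S between n1,n2
  Y(R2) = 0.002004+0.000j S between n0,n1
  Y(L2) = 0.000-0.1544j S between n3,n1
  V1: constraint V(n3)−V(n0) = 14
  I1: injects 1.31 A into n3 (from n2)
Assemble and solve the 4×4 MNA system:
  V(n1)=13.89-8.666j  V(n2)=13.71-10.96j  V(n3)=14.00+0.000j
  i(V1)=-0.02783+0.01737j

13.89-8.666j V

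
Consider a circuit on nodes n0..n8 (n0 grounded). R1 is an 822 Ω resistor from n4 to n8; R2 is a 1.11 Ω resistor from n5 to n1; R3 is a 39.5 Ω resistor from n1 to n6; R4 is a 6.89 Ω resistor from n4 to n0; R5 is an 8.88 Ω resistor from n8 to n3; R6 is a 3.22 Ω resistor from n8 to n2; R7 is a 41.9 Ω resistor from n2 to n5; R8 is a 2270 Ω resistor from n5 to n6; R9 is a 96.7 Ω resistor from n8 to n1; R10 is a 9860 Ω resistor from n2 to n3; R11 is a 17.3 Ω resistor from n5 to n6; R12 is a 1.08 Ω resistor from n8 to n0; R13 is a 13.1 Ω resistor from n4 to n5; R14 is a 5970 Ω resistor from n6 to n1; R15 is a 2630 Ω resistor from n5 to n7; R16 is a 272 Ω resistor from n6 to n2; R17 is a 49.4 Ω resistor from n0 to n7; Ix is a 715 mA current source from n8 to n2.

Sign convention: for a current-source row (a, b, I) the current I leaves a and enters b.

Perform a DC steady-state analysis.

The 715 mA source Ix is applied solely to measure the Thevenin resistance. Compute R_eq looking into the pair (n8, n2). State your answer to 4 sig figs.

R_eq = 3.037 Ω

MNA unknowns: 8 node voltages V₁..V_8
R1: Y=0.001217 on G[4,8]
R2: Y=0.9009 on G[5,1]
R3: Y=0.02532 on G[1,6]
R4: Y=0.1451 on G[4,0]
R5: Y=0.1126 on G[8,3]
R6: Y=0.3106 on G[8,2]
R7: Y=0.02387 on G[2,5]
R8: Y=0.0004405 on G[5,6]
R9: Y=0.01034 on G[8,1]
R10: Y=0.0001014 on G[2,3]
R11: Y=0.05780 on G[5,6]
R12: Y=0.9259 on G[8,0]
R13: Y=0.07634 on G[4,5]
R14: Y=0.0001675 on G[6,1]
R15: Y=0.0003802 on G[5,7]
R16: Y=0.003676 on G[6,2]
R17: Y=0.02024 on G[0,7]
Ix: z[8]−=0.715, z[2]+=0.715
solve → V1=0.6531, V2=2.136, V3=-0.03370, V4=0.2257, V5=0.6591, V6=0.7194, V7=0.01215, V8=-0.03565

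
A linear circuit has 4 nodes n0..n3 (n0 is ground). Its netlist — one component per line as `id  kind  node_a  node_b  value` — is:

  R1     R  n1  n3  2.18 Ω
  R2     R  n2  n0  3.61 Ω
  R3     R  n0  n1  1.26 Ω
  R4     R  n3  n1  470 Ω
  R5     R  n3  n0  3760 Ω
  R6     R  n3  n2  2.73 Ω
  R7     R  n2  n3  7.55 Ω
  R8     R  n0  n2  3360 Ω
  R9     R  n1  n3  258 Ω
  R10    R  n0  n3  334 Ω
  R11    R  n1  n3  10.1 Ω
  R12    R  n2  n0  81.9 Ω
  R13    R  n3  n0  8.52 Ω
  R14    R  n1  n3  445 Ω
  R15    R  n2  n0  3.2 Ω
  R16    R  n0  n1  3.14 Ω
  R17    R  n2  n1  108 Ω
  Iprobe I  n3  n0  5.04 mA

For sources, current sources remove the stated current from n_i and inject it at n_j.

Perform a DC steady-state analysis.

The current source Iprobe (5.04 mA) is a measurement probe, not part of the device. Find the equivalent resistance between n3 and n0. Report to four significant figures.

Apply KCL at each of the 3 non-ground nodes and solve the resulting linear system.
Node n1: branches {R1, R3, R4, R9, R11, R14, R16, R17} → V_1 = -0.002216
Node n2: branches {R2, R6, R7, R8, R12, R15, R17} → V_2 = -0.002965
Node n3: branches {R1, R4, R5, R6, R7, R9, R10, R11, R13, R14, Iprobe} → V_3 = -0.006557

R_eq = 1.301 Ω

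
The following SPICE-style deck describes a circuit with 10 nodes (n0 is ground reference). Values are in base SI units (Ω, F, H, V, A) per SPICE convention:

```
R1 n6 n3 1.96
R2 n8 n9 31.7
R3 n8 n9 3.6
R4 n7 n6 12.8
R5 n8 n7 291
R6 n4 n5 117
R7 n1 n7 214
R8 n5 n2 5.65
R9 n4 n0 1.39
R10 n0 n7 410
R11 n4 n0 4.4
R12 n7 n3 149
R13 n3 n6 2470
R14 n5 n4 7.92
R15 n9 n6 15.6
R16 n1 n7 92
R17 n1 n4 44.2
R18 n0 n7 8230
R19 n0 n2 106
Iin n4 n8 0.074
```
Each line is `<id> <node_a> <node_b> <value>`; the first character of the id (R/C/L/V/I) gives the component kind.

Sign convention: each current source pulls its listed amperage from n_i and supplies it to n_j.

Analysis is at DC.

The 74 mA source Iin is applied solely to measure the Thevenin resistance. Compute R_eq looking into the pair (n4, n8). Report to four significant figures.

Element admittances at DC:
  Y(R1) = 0.5102 S between n6,n3
  Y(R2) = 0.03155 S between n8,n9
  Y(R3) = 0.2778 S between n8,n9
  Y(R4) = 0.07812 S between n7,n6
  Y(R5) = 0.003436 S between n8,n7
  Y(R6) = 0.008547 S between n4,n5
  Y(R7) = 0.004673 S between n1,n7
  Y(R8) = 0.1770 S between n5,n2
  Y(R9) = 0.7194 S between n4,n0
  Y(R10) = 0.002439 S between n0,n7
  Y(R11) = 0.2273 S between n4,n0
  Y(R12) = 0.006711 S between n7,n3
  Y(R13) = 0.0004049 S between n3,n6
  Y(R14) = 0.1263 S between n5,n4
  Y(R15) = 0.06410 S between n9,n6
  Y(R16) = 0.01087 S between n1,n7
  Y(R17) = 0.02262 S between n1,n4
  Y(R18) = 0.0001215 S between n0,n7
  Y(R19) = 0.009434 S between n0,n2
  Iin: injects 0.074 A into n8 (from n4)
Assemble and solve the 9×9 MNA system:
  V(n1)=2.544  V(n2)=-0.01497  V(n3)=7.052  V(n4)=-0.01681  V(n5)=-0.01577  V(n6)=7.062  V(n7)=6.272  V(n8)=8.323  V(n9)=8.106

R_eq = 112.7 Ω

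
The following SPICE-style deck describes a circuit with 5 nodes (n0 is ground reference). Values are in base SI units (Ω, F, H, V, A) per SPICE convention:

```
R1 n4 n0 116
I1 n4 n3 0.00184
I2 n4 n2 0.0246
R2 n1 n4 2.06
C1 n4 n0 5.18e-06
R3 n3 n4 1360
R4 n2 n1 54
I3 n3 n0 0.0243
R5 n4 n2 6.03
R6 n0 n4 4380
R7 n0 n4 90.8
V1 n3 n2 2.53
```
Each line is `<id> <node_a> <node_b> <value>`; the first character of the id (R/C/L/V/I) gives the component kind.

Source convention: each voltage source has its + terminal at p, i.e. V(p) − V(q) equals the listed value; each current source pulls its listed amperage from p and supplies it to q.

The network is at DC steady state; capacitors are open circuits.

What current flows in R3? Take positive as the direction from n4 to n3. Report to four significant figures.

Element admittances at DC:
  Y(R1) = 0.008621 S between n4,n0
  I1: injects 0.00184 A into n3 (from n4)
  I2: injects 0.0246 A into n2 (from n4)
  Y(R2) = 0.4854 S between n1,n4
  Y(C1) = 0.000 S between n4,n0
  Y(R3) = 0.0007353 S between n3,n4
  Y(R4) = 0.01852 S between n2,n1
  I3: injects 0.0243 A into n0 (from n3)
  Y(R5) = 0.1658 S between n4,n2
  Y(R6) = 0.0002283 S between n0,n4
  Y(R7) = 0.01101 S between n0,n4
  V1: constraint V(n3)−V(n2) = 2.53
Assemble and solve the 5×5 MNA system:
  V(n1)=-1.223  V(n2)=-1.222  V(n3)=1.308  V(n4)=-1.223
  i(V1)=-0.02432

-0.001861 A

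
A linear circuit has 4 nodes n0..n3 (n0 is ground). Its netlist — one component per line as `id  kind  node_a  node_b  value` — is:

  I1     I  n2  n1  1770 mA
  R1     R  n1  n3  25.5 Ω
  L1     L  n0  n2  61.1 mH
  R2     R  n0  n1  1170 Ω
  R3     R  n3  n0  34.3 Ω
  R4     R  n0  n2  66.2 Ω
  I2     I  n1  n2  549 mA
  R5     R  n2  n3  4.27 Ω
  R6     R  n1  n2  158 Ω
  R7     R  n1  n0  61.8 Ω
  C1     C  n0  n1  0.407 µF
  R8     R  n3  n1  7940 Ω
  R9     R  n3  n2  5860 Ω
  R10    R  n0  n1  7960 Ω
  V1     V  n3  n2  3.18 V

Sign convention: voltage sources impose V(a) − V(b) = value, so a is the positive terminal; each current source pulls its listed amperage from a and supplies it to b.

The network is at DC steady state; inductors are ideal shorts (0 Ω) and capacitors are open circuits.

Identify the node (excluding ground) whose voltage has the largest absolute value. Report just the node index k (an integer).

Apply KCL at each of the 3 non-ground nodes and solve the resulting linear system.
Node n1: branches {I1, R1, R2, I2, R6, R7, C1, R8, R10} → V_1 = 21.42
Node n2: branches {I1, L1, R4, I2, R5, R6, R9, V1} → V_2 = 0.000
Node n3: branches {R1, R3, R5, R8, R9, V1} → V_3 = 3.180
Source currents: i(L1)=0.4604, i(V1)=-0.1202

1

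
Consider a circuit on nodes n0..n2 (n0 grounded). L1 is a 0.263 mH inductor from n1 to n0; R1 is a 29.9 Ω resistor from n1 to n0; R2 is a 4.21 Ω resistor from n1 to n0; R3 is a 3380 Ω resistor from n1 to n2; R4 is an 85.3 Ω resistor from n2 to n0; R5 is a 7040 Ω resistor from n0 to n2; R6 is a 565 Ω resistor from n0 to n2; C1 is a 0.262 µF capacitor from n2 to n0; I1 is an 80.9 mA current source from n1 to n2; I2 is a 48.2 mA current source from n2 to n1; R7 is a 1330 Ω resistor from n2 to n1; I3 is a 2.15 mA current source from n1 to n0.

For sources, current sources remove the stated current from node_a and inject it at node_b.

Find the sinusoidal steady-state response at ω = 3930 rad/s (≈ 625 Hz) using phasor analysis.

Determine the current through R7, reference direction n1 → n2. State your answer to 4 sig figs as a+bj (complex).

MNA unknowns: 2 node voltages V₁..V_2
L1: Y=0.000-0.9675j on G[1,0]
R1: Y=0.03344+0.000j on G[1,0]
R2: Y=0.2375+0.000j on G[1,0]
R3: Y=0.0002959+0.000j on G[1,2]
R4: Y=0.01172+0.000j on G[2,0]
R5: Y=0.0001420+0.000j on G[0,2]
R6: Y=0.001770+0.000j on G[0,2]
C1: Y=0.000+0.001030j on G[2,0]
I1: z[1]−=0.0809, z[2]+=0.0809
I2: z[2]−=0.0482, z[1]+=0.0482
R7: Y=0.0007519+0.000j on G[2,1]
I3: z[1]−=0.00215, z[0]+=0.00215
solve → V1=-0.008602-0.03120j, V2=2.215-0.1576j

-0.001672+9.502e-05j A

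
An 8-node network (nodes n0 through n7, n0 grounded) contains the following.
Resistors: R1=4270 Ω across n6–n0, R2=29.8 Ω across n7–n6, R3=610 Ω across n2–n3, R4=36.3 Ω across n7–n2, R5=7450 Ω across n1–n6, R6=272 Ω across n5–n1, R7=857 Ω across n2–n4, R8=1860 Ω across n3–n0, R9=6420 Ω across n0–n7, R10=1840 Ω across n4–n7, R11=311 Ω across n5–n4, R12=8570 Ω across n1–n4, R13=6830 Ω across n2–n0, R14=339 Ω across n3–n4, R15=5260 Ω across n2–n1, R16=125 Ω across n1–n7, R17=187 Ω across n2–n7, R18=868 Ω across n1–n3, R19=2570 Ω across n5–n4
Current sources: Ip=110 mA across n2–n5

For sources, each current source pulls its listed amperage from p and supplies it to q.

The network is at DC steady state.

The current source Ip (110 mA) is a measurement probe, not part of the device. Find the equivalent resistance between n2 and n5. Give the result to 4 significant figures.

Apply KCL at each of the 7 non-ground nodes and solve the resulting linear system.
Node n1: branches {R5, R6, R12, R15, R16, R18} → V_1 = 4.409
Node n2: branches {R3, R4, R7, R13, R15, R17, Ip} → V_2 = -5.696
Node n3: branches {R3, R8, R14, R18} → V_3 = 4.051
Node n4: branches {R7, R10, R11, R12, R14, R19} → V_4 = 10.07
Node n5: branches {R6, R11, R19, Ip} → V_5 = 22.32
Node n6: branches {R1, R2, R5} → V_6 = -3.425
Node n7: branches {R2, R4, R9, R10, R16, R17} → V_7 = -3.480

R_eq = 254.7 Ω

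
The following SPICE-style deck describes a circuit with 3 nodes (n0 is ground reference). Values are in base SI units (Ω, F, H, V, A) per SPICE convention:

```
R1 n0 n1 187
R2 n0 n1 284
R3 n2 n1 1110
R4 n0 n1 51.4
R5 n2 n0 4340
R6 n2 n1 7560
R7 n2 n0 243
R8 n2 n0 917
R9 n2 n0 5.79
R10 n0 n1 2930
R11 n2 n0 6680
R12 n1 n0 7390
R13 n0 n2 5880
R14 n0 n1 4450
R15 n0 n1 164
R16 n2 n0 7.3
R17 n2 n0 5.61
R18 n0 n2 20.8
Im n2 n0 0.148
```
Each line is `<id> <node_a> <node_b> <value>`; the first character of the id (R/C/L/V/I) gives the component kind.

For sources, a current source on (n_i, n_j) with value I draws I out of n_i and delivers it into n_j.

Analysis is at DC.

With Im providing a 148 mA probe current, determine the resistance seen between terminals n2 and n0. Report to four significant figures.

Element admittances at DC:
  Y(R1) = 0.005348 S between n0,n1
  Y(R2) = 0.003521 S between n0,n1
  Y(R3) = 0.0009009 S between n2,n1
  Y(R4) = 0.01946 S between n0,n1
  Y(R5) = 0.0002304 S between n2,n0
  Y(R6) = 0.0001323 S between n2,n1
  Y(R7) = 0.004115 S between n2,n0
  Y(R8) = 0.001091 S between n2,n0
  Y(R9) = 0.1727 S between n2,n0
  Y(R10) = 0.0003413 S between n0,n1
  Y(R11) = 0.0001497 S between n2,n0
  Y(R12) = 0.0001353 S between n1,n0
  Y(R13) = 0.0001701 S between n0,n2
  Y(R14) = 0.0002247 S between n0,n1
  Y(R15) = 0.006098 S between n0,n1
  Y(R16) = 0.1370 S between n2,n0
  Y(R17) = 0.1783 S between n2,n0
  Y(R18) = 0.04808 S between n0,n2
  Im: injects 0.148 A into n0 (from n2)
Assemble and solve the 2×2 MNA system:
  V(n1)=-0.007792  V(n2)=-0.2727

R_eq = 1.842 Ω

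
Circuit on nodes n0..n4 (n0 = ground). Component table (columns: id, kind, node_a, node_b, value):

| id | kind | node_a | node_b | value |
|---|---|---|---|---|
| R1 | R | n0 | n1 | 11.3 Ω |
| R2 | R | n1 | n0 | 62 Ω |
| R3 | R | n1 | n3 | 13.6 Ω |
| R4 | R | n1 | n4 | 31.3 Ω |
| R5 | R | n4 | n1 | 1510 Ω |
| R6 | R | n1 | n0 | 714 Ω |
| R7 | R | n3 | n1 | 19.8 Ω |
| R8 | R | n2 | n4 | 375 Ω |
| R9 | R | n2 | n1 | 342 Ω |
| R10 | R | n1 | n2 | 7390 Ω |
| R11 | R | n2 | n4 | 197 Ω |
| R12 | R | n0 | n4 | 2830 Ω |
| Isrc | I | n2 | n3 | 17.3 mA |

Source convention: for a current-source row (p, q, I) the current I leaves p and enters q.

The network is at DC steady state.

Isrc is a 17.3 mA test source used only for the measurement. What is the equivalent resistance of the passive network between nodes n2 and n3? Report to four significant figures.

R_eq = 115.3 Ω

MNA unknowns: 4 node voltages V₁..V_4
R1: Y=0.08850 on G[0,1]
R2: Y=0.01613 on G[1,0]
R3: Y=0.07353 on G[1,3]
R4: Y=0.03195 on G[1,4]
R5: Y=0.0006623 on G[4,1]
R6: Y=0.001401 on G[1,0]
R7: Y=0.05051 on G[3,1]
R8: Y=0.002667 on G[2,4]
R9: Y=0.002924 on G[2,1]
R10: Y=0.0001353 on G[1,2]
R11: Y=0.005076 on G[2,4]
R12: Y=0.0003534 on G[0,4]
Isrc: z[2]−=0.0173, z[3]+=0.0173
solve → V1=0.001172, V2=-1.853, V3=0.1406, V4=-0.3516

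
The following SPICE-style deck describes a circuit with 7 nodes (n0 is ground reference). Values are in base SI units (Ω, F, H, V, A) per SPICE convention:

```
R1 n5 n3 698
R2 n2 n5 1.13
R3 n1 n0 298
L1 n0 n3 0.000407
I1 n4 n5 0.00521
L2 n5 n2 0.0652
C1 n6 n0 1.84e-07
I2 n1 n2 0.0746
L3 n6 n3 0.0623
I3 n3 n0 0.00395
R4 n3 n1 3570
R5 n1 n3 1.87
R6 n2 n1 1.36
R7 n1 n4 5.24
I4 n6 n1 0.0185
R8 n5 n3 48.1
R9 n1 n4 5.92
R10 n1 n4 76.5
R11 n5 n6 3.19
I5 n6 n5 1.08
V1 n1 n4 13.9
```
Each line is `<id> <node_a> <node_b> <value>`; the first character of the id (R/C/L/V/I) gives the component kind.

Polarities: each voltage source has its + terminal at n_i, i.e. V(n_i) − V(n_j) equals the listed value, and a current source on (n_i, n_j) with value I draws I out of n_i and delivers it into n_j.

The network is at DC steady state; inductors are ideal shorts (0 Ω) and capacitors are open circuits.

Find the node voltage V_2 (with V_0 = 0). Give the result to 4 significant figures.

Apply KCL at each of the 6 non-ground nodes and solve the resulting linear system.
Node n1: branches {R3, I2, R4, R5, R6, R7, I4, R9, R10, V1} → V_1 = 0.9559
Node n2: branches {R2, L2, I2, R6} → V_2 = 1.739
Node n3: branches {R1, L1, L3, I3, R4, R5, R8} → V_3 = 0.000
Node n4: branches {I1, R7, R9, R10, V1} → V_4 = -12.94
Node n5: branches {R1, R2, I1, L2, R8, R11, I5} → V_5 = 1.739
Node n6: branches {C1, L3, I4, R11, I5} → V_6 = 0.000
Source currents: i(L1)=0.007158, i(L2)=0.5014, i(L3)=-0.5533, i(V1)=-5.177

1.739 V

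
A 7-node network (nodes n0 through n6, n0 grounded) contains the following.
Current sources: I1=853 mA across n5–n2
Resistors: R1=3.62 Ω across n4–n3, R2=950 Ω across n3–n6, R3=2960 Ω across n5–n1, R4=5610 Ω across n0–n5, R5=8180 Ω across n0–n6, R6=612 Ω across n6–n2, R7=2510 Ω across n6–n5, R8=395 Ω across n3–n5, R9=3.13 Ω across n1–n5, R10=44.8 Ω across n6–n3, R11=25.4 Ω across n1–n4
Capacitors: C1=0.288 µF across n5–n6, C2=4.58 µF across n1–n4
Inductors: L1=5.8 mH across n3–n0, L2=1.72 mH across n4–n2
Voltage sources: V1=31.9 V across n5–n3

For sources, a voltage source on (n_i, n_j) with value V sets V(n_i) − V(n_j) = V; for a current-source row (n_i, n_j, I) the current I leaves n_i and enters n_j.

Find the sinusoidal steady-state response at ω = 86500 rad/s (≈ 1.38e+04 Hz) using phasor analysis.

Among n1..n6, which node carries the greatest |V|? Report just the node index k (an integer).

Element admittances at ω=86500 rad/s:
  I1: injects 0.853 A into n2 (from n5)
  Y(R1) = 0.2762+0.000j S between n4,n3
  Y(R2) = 0.001053+0.000j S between n3,n6
  Y(C1) = 0.000+0.02491j S between n5,n6
  Y(R3) = 0.0003378+0.000j S between n5,n1
  Y(R4) = 0.0001783+0.000j S between n0,n5
  Y(R5) = 0.0001222+0.000j S between n0,n6
  Y(R6) = 0.001634+0.000j S between n6,n2
  Y(R7) = 0.0003984+0.000j S between n6,n5
  Y(C2) = 0.000+0.3962j S between n1,n4
  Y(L1) = 0.000-0.001993j S between n3,n0
  Y(R8) = 0.002532+0.000j S between n3,n5
  Y(R9) = 0.3195+0.000j S between n1,n5
  Y(L2) = 0.000-0.006721j S between n4,n2
  Y(R10) = 0.02232+0.000j S between n6,n3
  Y(R11) = 0.03937+0.000j S between n1,n4
  V1: constraint V(n5)−V(n3) = 31.9
Assemble and solve the 7×7 MNA system:
  V(n1)=21.02-8.582j  V(n2)=42.82+122.0j  V(n3)=0.4963-4.231j  V(n4)=16.63+0.1695j  V(n5)=32.40-4.231j  V(n6)=21.74+14.26j
  i(V1)=-5.044-1.649j

2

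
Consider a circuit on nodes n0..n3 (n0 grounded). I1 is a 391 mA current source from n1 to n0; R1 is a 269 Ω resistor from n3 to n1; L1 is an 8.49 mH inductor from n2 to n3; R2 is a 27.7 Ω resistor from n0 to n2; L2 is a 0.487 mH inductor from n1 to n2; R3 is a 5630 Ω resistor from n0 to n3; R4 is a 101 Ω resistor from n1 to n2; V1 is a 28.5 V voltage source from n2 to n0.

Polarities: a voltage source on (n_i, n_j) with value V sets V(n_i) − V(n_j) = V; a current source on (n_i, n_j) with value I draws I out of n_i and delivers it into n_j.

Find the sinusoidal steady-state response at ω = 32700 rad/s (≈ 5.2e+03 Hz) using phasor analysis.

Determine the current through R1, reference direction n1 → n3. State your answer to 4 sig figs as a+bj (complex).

MNA unknowns: 3 node voltages V₁..V_3 plus 1 source current (V1)
I1: z[1]−=0.391, z[0]+=0.391
R1: Y=0.003717+0.000j on G[3,1]
L1: Y=0.000-0.003602j on G[2,3]
R2: Y=0.03610+0.000j on G[0,2]
L2: Y=0.000-0.06279j on G[1,2]
R3: Y=0.0001776+0.000j on G[0,3]
R4: Y=0.009901+0.000j on G[1,2]
V1: row V2−V0=28.5, i_V1 at 2,0
solve → V1=27.47-5.909j, V2=28.50+0.000j, V3=30.08-4.180j
aux → i_V1=-1.425+0.0007424j

-0.009713-0.006429j A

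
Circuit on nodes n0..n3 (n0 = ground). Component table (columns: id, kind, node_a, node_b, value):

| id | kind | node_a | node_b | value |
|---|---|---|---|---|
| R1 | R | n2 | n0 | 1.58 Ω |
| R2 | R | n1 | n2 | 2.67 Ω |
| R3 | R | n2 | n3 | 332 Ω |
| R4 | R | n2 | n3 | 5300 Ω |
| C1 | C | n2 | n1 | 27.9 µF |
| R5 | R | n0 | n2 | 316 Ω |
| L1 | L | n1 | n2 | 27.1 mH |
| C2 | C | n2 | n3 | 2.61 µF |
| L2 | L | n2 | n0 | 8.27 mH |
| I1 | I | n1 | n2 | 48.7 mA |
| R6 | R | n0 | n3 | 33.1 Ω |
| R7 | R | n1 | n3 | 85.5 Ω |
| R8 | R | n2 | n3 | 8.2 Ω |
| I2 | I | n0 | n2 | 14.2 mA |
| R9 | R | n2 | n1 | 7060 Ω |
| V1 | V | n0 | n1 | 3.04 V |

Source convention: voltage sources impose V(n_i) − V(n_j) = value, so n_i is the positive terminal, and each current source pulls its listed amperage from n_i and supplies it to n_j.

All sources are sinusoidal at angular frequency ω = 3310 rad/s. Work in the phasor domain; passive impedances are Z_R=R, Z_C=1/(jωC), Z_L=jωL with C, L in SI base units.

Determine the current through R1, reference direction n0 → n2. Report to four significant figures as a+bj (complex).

Element admittances at ω=3310 rad/s:
  Y(R1) = 0.6329+0.000j S between n2,n0
  Y(R2) = 0.3745+0.000j S between n1,n2
  Y(R3) = 0.003012+0.000j S between n2,n3
  Y(R4) = 0.0001887+0.000j S between n2,n3
  Y(C1) = 0.000+0.09235j S between n2,n1
  Y(R5) = 0.003165+0.000j S between n0,n2
  Y(L1) = 0.000-0.01115j S between n1,n2
  Y(C2) = 0.000+0.008639j S between n2,n3
  Y(L2) = 0.000-0.03653j S between n2,n0
  I1: injects 0.0487 A into n2 (from n1)
  Y(R6) = 0.03021+0.000j S between n0,n3
  Y(R7) = 0.01170+0.000j S between n1,n3
  Y(R8) = 0.1220+0.000j S between n2,n3
  I2: injects 0.0142 A into n2 (from n0)
  Y(R9) = 0.0001416+0.000j S between n2,n1
  V1: constraint V(n0)−V(n1) = 3.04
Assemble and solve the 4×4 MNA system:
  V(n1)=-3.040+0.000j  V(n2)=-1.066-0.1910j  V(n3)=-1.009-0.1461j
  i(V1)=-0.7300-0.08697j

0.6750+0.1209j A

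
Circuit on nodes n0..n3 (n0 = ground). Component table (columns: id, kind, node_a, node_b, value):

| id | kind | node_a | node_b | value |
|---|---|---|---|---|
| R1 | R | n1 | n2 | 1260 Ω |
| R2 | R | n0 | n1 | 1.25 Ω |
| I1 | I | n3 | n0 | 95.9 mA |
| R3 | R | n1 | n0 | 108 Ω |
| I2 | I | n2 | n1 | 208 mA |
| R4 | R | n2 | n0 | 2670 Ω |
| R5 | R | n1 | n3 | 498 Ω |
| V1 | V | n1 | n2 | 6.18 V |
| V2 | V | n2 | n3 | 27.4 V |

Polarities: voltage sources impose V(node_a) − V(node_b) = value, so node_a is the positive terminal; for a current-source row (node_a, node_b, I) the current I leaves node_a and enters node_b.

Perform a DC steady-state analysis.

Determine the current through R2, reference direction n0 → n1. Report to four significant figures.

MNA unknowns: 3 node voltages V₁..V_3 plus 2 source currents (V1, V2)
R1: Y=0.0007937 on G[1,2]
R2: Y=0.8000 on G[0,1]
I1: z[3]−=0.0959, z[0]+=0.0959
R3: Y=0.009259 on G[1,0]
I2: z[2]−=0.208, z[1]+=0.208
R4: Y=0.0003745 on G[2,0]
R5: Y=0.002008 on G[1,3]
V1: row V1−V2=6.18, i_V1 at 1,2
V2: row V2−V3=27.4, i_V2 at 2,3
solve → V1=-0.1156, V2=-6.296, V3=-33.70
aux → i_V1=0.2292, i_V2=0.02847

0.09247 A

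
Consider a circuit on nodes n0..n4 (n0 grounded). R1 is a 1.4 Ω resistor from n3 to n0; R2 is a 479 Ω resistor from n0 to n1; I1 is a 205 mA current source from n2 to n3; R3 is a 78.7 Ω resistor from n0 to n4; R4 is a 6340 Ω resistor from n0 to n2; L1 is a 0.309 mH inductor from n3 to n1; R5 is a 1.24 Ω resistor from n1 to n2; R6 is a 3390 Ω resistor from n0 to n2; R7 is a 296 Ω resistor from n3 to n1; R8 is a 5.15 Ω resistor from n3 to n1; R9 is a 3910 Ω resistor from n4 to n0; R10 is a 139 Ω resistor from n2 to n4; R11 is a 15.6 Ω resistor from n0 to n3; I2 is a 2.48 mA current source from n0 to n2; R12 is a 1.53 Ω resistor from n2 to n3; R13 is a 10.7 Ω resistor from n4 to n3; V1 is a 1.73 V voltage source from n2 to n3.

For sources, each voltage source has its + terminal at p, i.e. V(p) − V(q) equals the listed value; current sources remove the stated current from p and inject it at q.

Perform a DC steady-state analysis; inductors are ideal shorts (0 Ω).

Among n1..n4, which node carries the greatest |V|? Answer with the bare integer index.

2

MNA unknowns: 4 node voltages V₁..V_4 plus 2 source currents (L1, V1)
R1: Y=0.7143 on G[3,0]
R2: Y=0.002088 on G[0,1]
I1: z[2]−=0.205, z[3]+=0.205
R3: Y=0.01271 on G[0,4]
R4: Y=0.0001577 on G[0,2]
L1: row V3−V1=0, i_L1 at 3,1
R5: Y=0.8065 on G[1,2]
R6: Y=0.0002950 on G[0,2]
R7: Y=0.003378 on G[3,1]
R8: Y=0.1942 on G[3,1]
R9: Y=0.0002558 on G[4,0]
R10: Y=0.007194 on G[2,4]
R11: Y=0.06410 on G[0,3]
I2: z[0]−=0.00248, z[2]+=0.00248
R12: Y=0.6536 on G[2,3]
R13: Y=0.09346 on G[4,3]
V1: row V2−V3=1.73, i_V1 at 2,3
solve → V1=0.0003494, V2=1.730, V3=0.0003494, V4=0.1099
aux → i_L1=-1.395, i_V1=-2.741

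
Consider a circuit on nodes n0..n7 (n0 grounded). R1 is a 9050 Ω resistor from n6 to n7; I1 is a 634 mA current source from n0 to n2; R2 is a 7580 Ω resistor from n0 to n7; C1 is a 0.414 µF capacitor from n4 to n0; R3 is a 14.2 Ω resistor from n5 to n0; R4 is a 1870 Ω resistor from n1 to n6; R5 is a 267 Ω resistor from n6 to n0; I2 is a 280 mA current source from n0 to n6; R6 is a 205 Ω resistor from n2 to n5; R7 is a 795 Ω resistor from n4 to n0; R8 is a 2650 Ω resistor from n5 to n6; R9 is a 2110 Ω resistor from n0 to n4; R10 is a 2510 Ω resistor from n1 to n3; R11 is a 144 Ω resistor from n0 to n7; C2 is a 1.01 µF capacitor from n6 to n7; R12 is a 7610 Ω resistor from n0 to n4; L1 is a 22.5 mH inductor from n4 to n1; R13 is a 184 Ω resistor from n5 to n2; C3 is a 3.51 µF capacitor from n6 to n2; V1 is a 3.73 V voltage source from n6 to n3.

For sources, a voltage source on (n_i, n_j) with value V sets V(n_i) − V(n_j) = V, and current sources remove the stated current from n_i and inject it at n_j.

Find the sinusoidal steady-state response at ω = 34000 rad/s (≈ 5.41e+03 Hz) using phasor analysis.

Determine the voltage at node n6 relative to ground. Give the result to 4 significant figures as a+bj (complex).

Apply KCL at each of the 7 non-ground nodes and solve the resulting linear system.
Node n1: branches {R4, R10, L1} → V_1 = 13.42+18.98j
Node n2: branches {I1, R6, R13, C3} → V_2 = 44.79-3.255j
Node n3: branches {R10, V1} → V_3 = 40.81-1.303j
Node n4: branches {C1, R7, R9, R12, L1} → V_4 = -1.067-2.099j
Node n5: branches {R3, R6, R8, R13} → V_5 = 5.902-0.4200j
Node n6: branches {R1, R4, R5, I2, R8, C2, C3, V1} → V_6 = 44.54-1.303j
Node n7: branches {R1, R2, R11, C2} → V_7 = 42.96+7.544j
Source currents: i(V1)=0.01092-0.008083j

44.54-1.303j V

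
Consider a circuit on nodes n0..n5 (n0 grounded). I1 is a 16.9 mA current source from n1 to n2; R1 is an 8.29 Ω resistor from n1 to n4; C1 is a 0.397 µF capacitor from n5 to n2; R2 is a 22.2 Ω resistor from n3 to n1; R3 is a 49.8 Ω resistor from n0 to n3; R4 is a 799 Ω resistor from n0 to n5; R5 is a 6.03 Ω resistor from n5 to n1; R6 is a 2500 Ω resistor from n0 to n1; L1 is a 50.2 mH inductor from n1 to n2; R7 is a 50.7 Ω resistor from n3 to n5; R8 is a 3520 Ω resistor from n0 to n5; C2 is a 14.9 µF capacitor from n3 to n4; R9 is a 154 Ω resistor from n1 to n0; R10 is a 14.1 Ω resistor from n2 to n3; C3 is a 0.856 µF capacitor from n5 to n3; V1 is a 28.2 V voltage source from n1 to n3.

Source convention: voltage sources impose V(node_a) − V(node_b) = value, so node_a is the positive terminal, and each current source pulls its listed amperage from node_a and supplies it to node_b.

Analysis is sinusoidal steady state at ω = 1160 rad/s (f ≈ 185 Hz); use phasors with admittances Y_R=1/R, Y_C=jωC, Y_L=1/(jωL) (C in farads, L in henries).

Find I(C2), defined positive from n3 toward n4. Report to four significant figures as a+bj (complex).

Apply KCL at each of the 5 non-ground nodes and solve the resulting linear system.
Node n1: branches {I1, R1, R2, R5, R6, L1, R9, V1} → V_1 = 20.03+0.01027j
Node n2: branches {I1, C1, L1, R10} → V_2 = -6.454-6.251j
Node n3: branches {R2, R3, R7, C2, R10, C3, V1} → V_3 = -8.169+0.01027j
Node n4: branches {R1, C2} → V_4 = 19.46-3.949j
Node n5: branches {C1, R4, R5, R7, R8, C3} → V_5 = 16.91-0.1804j
Source currents: i(V1)=-2.119-0.05448j

-0.06843-0.4776j A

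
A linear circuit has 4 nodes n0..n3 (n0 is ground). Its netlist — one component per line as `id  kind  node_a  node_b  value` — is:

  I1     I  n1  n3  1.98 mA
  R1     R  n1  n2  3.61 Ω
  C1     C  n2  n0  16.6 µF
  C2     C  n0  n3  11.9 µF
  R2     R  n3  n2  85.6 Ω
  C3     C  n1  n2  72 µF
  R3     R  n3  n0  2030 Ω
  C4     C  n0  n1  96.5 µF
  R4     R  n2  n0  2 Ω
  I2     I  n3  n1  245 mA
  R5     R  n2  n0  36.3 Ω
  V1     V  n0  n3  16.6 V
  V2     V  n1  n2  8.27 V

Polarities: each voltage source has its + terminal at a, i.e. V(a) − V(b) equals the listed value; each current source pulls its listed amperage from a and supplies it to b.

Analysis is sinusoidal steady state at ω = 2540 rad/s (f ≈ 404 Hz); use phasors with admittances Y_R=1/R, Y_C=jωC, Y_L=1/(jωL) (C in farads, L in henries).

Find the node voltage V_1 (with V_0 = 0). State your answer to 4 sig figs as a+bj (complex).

6.781-2.966j V

Element admittances at ω=2540 rad/s:
  I1: injects 0.00198 A into n3 (from n1)
  Y(R1) = 0.2770+0.000j S between n1,n2
  Y(C1) = 0.000+0.04216j S between n2,n0
  Y(C2) = 0.000+0.03023j S between n0,n3
  Y(R2) = 0.01168+0.000j S between n3,n2
  Y(C3) = 0.000+0.1829j S between n1,n2
  Y(R3) = 0.0004926+0.000j S between n3,n0
  Y(C4) = 0.000+0.2451j S between n0,n1
  Y(R4) = 0.5000+0.000j S between n2,n0
  I2: injects 0.245 A into n1 (from n3)
  Y(R5) = 0.02755+0.000j S between n2,n0
  V1: constraint V(n0)−V(n3) = 16.6
  V2: constraint V(n1)−V(n2) = 8.27
Assemble and solve the 5×5 MNA system:
  V(n1)=6.781-2.966j  V(n2)=-1.489-2.966j  V(n3)=-16.60+0.000j
  i(V1)=0.05831-0.4671j  i(V2)=-2.775-3.175j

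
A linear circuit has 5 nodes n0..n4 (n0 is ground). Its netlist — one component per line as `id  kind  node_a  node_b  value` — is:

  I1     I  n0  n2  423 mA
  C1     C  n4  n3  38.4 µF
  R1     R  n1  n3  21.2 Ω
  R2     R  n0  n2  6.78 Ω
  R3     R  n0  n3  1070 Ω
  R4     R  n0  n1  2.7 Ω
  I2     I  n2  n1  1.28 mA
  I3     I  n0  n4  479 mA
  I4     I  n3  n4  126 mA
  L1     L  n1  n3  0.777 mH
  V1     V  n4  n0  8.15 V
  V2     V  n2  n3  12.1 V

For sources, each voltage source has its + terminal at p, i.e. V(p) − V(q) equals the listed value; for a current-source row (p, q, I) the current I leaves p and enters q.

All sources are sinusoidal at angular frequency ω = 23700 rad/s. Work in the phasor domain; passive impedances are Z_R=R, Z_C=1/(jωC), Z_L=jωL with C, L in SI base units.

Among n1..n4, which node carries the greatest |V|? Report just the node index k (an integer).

2

MNA unknowns: 4 node voltages V₁..V_4 plus 2 source currents (V1, V2)
I1: z[0]−=0.423, z[2]+=0.423
C1: Y=0.000+0.9101j on G[4,3]
R1: Y=0.04717+0.000j on G[1,3]
R2: Y=0.1475+0.000j on G[0,2]
R3: Y=0.0009346+0.000j on G[0,3]
R4: Y=0.3704+0.000j on G[0,1]
I2: z[2]−=0.00128, z[1]+=0.00128
I3: z[0]−=0.479, z[4]+=0.479
I4: z[3]−=0.126, z[4]+=0.126
L1: Y=0.000-0.05430j on G[1,3]
V1: row V4−V0=8.15, i_V1 at 4,0
V2: row V2−V3=12.1, i_V2 at 2,3
solve → V1=1.388-0.4376j, V2=19.86+3.465j, V3=7.763+3.465j, V4=8.150+0.000j
aux → i_V1=-2.549-0.3523j, i_V2=-2.508-0.5111j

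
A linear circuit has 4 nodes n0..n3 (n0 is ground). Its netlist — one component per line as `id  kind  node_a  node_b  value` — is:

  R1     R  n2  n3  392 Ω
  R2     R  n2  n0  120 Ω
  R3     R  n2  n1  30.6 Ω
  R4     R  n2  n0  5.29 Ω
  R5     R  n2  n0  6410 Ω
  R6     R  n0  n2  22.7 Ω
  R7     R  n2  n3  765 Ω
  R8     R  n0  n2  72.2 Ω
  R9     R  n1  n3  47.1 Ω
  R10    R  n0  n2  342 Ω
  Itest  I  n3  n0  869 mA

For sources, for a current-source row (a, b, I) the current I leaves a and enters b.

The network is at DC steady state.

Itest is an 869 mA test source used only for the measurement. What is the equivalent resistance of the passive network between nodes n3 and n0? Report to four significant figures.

Apply KCL at each of the 3 non-ground nodes and solve the resulting linear system.
Node n1: branches {R3, R9} → V_1 = -23.82
Node n2: branches {R1, R2, R3, R4, R5, R6, R7, R8, R10} → V_2 = -3.364
Node n3: branches {R1, R7, R9, Itest} → V_3 = -55.31

R_eq = 63.65 Ω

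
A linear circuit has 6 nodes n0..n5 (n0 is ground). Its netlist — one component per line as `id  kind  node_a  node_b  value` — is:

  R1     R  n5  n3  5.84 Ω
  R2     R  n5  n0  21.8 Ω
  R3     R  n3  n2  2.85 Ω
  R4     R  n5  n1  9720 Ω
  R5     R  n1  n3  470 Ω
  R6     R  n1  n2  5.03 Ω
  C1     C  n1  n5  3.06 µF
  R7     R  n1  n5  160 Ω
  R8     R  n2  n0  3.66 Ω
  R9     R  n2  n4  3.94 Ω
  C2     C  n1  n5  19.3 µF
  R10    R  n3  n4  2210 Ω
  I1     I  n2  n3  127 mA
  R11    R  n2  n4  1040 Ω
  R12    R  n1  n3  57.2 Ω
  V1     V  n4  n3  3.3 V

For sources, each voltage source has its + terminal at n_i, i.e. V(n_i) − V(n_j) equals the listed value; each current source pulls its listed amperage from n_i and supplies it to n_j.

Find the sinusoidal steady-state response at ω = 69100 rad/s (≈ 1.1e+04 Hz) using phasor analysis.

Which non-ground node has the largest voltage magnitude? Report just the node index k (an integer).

Element admittances at ω=69100 rad/s:
  Y(R1) = 0.1712+0.000j S between n5,n3
  Y(R2) = 0.04587+0.000j S between n5,n0
  Y(R3) = 0.3509+0.000j S between n3,n2
  Y(R4) = 0.0001029+0.000j S between n5,n1
  Y(R5) = 0.002128+0.000j S between n1,n3
  Y(R6) = 0.1988+0.000j S between n1,n2
  Y(C1) = 0.000+0.2114j S between n1,n5
  Y(R7) = 0.006250+0.000j S between n1,n5
  Y(R8) = 0.2732+0.000j S between n2,n0
  Y(R9) = 0.2538+0.000j S between n2,n4
  Y(C2) = 0.000+1.334j S between n1,n5
  Y(R10) = 0.0004525+0.000j S between n3,n4
  I1: injects 0.127 A into n3 (from n2)
  Y(R11) = 0.0009615+0.000j S between n2,n4
  Y(R12) = 0.01748+0.000j S between n1,n3
  V1: constraint V(n4)−V(n3) = 3.3
Assemble and solve the 6×6 MNA system:
  V(n1)=-0.3803-0.02619j  V(n2)=0.06443-0.004019j  V(n3)=-0.9390+0.001445j  V(n4)=2.361+0.001445j  V(n5)=-0.3838+0.02394j
  i(V1)=-0.5866-0.001392j

4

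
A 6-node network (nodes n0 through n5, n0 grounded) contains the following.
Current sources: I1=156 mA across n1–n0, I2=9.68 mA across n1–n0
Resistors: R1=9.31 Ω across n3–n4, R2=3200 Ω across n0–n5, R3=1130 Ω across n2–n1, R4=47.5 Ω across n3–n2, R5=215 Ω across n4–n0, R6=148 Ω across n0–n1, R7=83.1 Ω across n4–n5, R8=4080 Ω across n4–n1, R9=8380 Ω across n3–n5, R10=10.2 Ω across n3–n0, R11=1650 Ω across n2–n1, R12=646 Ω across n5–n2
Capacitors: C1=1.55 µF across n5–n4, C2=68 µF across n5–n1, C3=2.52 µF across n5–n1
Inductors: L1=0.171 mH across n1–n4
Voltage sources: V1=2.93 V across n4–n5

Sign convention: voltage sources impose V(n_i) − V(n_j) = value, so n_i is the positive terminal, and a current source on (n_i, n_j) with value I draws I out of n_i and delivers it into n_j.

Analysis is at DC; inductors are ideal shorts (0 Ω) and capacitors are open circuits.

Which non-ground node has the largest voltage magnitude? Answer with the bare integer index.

5

Element admittances at DC:
  I1: injects 0.156 A into n0 (from n1)
  Y(R1) = 0.1074 S between n3,n4
  Y(R2) = 0.0003125 S between n0,n5
  Y(R3) = 0.0008850 S between n2,n1
  Y(R4) = 0.02105 S between n3,n2
  I2: injects 0.00968 A into n0 (from n1)
  Y(C1) = 0.000 S between n5,n4
  Y(R5) = 0.004651 S between n4,n0
  Y(R6) = 0.006757 S between n0,n1
  Y(R7) = 0.01203 S between n4,n5
  Y(R8) = 0.0002451 S between n4,n1
  Y(R9) = 0.0001193 S between n3,n5
  Y(C2) = 0.000 S between n5,n1
  Y(C3) = 0.000 S between n5,n1
  L1: short n1↔n4 (DC inductor)
  Y(R10) = 0.09804 S between n3,n0
  Y(R11) = 0.0006061 S between n2,n1
  Y(R12) = 0.001548 S between n5,n2
  V1: constraint V(n4)−V(n5) = 2.93
Assemble and solve the 7×7 MNA system:
  V(n1)=-2.559  V(n2)=-1.712  V(n3)=-1.375  V(n4)=-2.559  V(n5)=-5.489
  i(L1)=-0.1471  i(V1)=-0.04331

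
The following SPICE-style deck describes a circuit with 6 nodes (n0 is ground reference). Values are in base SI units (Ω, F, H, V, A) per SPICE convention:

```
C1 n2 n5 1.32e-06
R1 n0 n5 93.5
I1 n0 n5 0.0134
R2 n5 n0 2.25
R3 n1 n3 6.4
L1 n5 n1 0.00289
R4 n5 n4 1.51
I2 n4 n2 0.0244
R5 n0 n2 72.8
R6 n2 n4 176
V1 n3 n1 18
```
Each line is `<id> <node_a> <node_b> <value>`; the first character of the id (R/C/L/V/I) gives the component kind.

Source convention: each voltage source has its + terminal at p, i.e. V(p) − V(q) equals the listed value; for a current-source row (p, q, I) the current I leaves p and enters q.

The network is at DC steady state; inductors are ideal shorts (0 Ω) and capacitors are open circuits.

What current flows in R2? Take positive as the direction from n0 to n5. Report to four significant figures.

0.003636 A

Apply KCL at each of the 5 non-ground nodes and solve the resulting linear system.
Node n1: branches {R3, L1, V1} → V_1 = -0.008181
Node n2: branches {C1, I2, R5, R6} → V_2 = 1.247
Node n3: branches {R3, V1} → V_3 = 17.99
Node n4: branches {R4, I2, R6} → V_4 = -0.03404
Node n5: branches {C1, R1, I1, R2, L1, R4} → V_5 = -0.008181
Source currents: i(L1)=0.000, i(V1)=-2.812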